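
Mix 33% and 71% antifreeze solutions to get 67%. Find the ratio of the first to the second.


Let x parts of 33% mix with y parts of 71%.
33x + 71y = 67(x + y)
33x + 71y = 67x + 67y
x(33 - 67) = y(67 - 71)
x/y = (71 - 67)/(67 - 33) = 4/34
Simplify: 2:17
= 2:17

2:17


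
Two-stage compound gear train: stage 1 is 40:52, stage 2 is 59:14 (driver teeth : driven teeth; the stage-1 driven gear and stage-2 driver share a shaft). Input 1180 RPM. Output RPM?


Stage 1: RPM_B = RPM_A × t_A/t_B = 1180 × 40/52 = 47200/52 ≈ 907.69
B and C share a shaft → RPM_C = RPM_B
Stage 2: RPM_D = RPM_C × t_C/t_D = RPM_A × (t_A×t_C)/(t_B×t_D)
Overall ratio = (40×59)/(52×14) = 2360/728
RPM_D = 1180 × 2360/728 = 2784800/728
≈ 3825.27 RPM

3825.27 RPM


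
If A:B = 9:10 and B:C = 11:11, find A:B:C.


Match B: multiply A:B by 11 → 99:110
Multiply B:C by 10 → 110:110
Combined: 99:110:110
GCD = 11
= 9:10:10

9:10:10


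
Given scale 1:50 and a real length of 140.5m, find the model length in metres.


Model size = real / scale
= 140.5 / 50
= 2.8100 m

2.8100 m


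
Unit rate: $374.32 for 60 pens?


Unit rate = total / quantity
= 374.32 / 60
= $6.24 per unit

$6.24 per unit


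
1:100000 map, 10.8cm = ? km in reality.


Real distance = map distance × scale
= 10.8cm × 100000
= 1080000 cm = 10800.0 m
= 10.800 km

10.800 km


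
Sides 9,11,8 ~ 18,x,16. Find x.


Scale factor = 18/9 = 2
Missing side = 11 × 2
= 22.0

22.0


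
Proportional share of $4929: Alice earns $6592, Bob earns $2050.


Total income = 6592 + 2050 = $8642
Alice: $4929 × 6592/8642 = $3759.77
Bob: $4929 × 2050/8642 = $1169.23
= Alice: $3759.77, Bob: $1169.23

Alice: $3759.77, Bob: $1169.23


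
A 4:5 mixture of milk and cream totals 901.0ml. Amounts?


Total parts = 4 + 5 = 9
milk: 901.0 × 4/9 = 400.4ml
cream: 901.0 × 5/9 = 500.6ml
= 400.4ml and 500.6ml

400.4ml and 500.6ml


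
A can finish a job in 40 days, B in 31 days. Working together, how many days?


Rate of A = 1/40 per day
Rate of B = 1/31 per day
Combined rate = 1/40 + 1/31 = 71/1240 ≈ 0.0573 per day
Days = 1 / combined rate = 1240/71
≈ 17.46 days

17.46 days


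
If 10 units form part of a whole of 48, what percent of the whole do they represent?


Percentage = (part / whole) × 100
= (10 / 48) × 100
≈ 20.83%

20.83%


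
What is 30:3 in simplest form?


GCD(30, 3) = 3
30/3 : 3/3
= 10:1

10:1


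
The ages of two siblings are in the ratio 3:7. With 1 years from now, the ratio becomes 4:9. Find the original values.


Let A = 3k, B = 7k.
(3k + 1) / (7k + 1) = 4/9
Cross-multiply: 9(3k + 1) = 4(7k + 1)
27k + 9 = 28k + 4
27k - 28k = 4 - 9
-1k = -5
k = -5/-1 = 5
A = 3×5 = 15, B = 7×5 = 35
= A = 15, B = 35

A = 15, B = 35


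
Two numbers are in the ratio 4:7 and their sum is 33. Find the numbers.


Let A = 4k, B = 7k.
4k + 7k = 33
11k = 33 → k = 33/11 = 3
A = 4×3 = 12, B = 7×3 = 21
= A = 12, B = 21

A = 12, B = 21


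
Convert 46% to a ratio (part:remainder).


46% means 46 parts out of 100; remainder = 54
Part : remainder = 46:54
GCD = 2
= 23:27

23:27


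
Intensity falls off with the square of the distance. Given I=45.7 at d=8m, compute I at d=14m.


I₁d₁² = I₂d₂²
I₂ = I₁ × (d₁/d₂)²
= 45.7 × (8/14)²
= 45.7 × 64/196
= 2924.8/196
≈ 14.9224

14.9224


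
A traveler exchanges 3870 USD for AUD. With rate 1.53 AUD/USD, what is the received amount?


Amount × rate = 3870 × 1.53
= 5921.10 AUD

5921.10 AUD


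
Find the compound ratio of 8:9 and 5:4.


Compound ratio = (8×5) : (9×4)
= 40:36
GCD = 4
= 10:9

10:9


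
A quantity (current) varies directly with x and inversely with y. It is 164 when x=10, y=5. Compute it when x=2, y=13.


z = k·x/y
Solve for k using the known point: k = z·y/x = 164×5/10 = 820/10 = 82.0000
Now evaluate at x=2, y=13:
z = k × 2 / 13 = (820 × 2) / (10 × 13) = 1640/130
≈ 12.6154

12.6154


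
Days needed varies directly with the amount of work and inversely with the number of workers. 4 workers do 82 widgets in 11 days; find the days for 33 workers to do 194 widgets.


Days ∝ work / workers, so d₂ = d₁ × (m₁/m₂) × (w₂/w₁)
Workers factor (inverse): 4/33 ≈ 0.1212
Work factor (direct): 194/82 ≈ 2.3659
d₂ = 11 × 4/33 × 194/82 = (11 × 4 × 194) / (33 × 82) = 8536/2706
≈ 3.15 days

3.15 days


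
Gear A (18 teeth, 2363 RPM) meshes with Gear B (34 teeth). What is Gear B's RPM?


Gear ratio = 18:34 = 9:17
RPM_B = RPM_A × (teeth_A / teeth_B)
= 2363 × (18/34)
= 1251.0 RPM

1251.0 RPM


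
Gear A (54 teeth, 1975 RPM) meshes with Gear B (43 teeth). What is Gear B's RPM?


Gear ratio = 54:43 = 54:43
RPM_B = RPM_A × (teeth_A / teeth_B)
= 1975 × (54/43)
= 2480.2 RPM

2480.2 RPM


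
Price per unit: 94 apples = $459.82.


Unit rate = total / quantity
= 459.82 / 94
= $4.89 per unit

$4.89 per unit


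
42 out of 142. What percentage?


Percentage = (part / whole) × 100
= (42 / 142) × 100
≈ 29.58%

29.58%


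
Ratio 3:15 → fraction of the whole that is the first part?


Total parts = 3 + 15 = 18
First part: 3/18 = 1/6
= 1/6

1/6


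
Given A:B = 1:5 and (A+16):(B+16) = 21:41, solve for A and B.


Let A = 1k, B = 5k.
(1k + 16) / (5k + 16) = 21/41
Cross-multiply: 41(1k + 16) = 21(5k + 16)
41k + 656 = 105k + 336
41k - 105k = 336 - 656
-64k = -320
k = -320/-64 = 5
A = 1×5 = 5, B = 5×5 = 25
= A = 5, B = 25

A = 5, B = 25


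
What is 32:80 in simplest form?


GCD(32, 80) = 16
32/16 : 80/16
= 2:5

2:5


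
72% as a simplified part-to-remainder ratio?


72% means 72 parts out of 100; remainder = 28
Part : remainder = 72:28
GCD = 4
= 18:7

18:7


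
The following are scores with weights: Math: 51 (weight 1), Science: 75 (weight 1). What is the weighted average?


Numerator = 51×1 + 75×1
= 51 + 75
= 126
Total weight = 2
Weighted avg = 126/2
= 63.00

63.00


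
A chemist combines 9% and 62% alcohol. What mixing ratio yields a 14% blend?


Let x parts of 9% mix with y parts of 62%.
9x + 62y = 14(x + y)
9x + 62y = 14x + 14y
x(9 - 14) = y(14 - 62)
x/y = (62 - 14)/(14 - 9) = 48/5
Simplify: 48:5
= 48:5

48:5


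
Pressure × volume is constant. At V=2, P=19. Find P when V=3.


Inverse proportion: x × y = constant
k = 2 × 19 = 38
y₂ = k / 3 = 38 / 3
= 12.67

12.67


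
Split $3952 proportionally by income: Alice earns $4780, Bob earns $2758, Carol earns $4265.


Total income = 4780 + 2758 + 4265 = $11803
Alice: $3952 × 4780/11803 = $1600.49
Bob: $3952 × 2758/11803 = $923.46
Carol: $3952 × 4265/11803 = $1428.05
= Alice: $1600.49, Bob: $923.46, Carol: $1428.05

Alice: $1600.49, Bob: $923.46, Carol: $1428.05


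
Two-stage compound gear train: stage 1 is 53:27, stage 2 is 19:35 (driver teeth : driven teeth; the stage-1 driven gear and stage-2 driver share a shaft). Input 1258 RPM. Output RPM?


Stage 1: RPM_B = RPM_A × t_A/t_B = 1258 × 53/27 = 66674/27 ≈ 2469.41
B and C share a shaft → RPM_C = RPM_B
Stage 2: RPM_D = RPM_C × t_C/t_D = RPM_A × (t_A×t_C)/(t_B×t_D)
Overall ratio = (53×19)/(27×35) = 1007/945
RPM_D = 1258 × 1007/945 = 1266806/945
≈ 1340.54 RPM

1340.54 RPM


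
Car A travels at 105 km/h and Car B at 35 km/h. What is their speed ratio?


Ratio = 105:35
GCD = 35
Simplified = 3:1
Time ratio (same distance) = 1:3
Speed ratio = 3:1

3:1


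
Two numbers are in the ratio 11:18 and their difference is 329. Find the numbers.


Let A = 11k, B = 18k.
18k - 11k = 329
7k = 329 → k = 329/7 = 47
A = 11×47 = 517, B = 18×47 = 846
= A = 517, B = 846

A = 517, B = 846


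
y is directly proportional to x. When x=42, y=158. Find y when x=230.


Direct proportion: y/x = constant
k = 158/42 ≈ 3.7619
y₂ = k × 230 = 158 × 230 / 42 = 36340/42
≈ 865.24

865.24


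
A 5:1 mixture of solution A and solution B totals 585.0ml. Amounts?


Total parts = 5 + 1 = 6
solution A: 585.0 × 5/6 = 487.5ml
solution B: 585.0 × 1/6 = 97.5ml
= 487.5ml and 97.5ml

487.5ml and 97.5ml


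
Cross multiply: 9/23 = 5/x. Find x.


Cross multiply: 9 × x = 23 × 5
9x = 115
x = 115 / 9
= 12.78

12.78


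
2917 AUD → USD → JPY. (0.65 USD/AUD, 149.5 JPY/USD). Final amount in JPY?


Step 1: 2917 AUD × 0.65 = 1896.05 USD
Step 2: 1896.05 USD × 149.5 = 283459.48 JPY
Implied rate AUD→JPY = 0.65 × 149.5 = 97.1750
= 283459.48 JPY

283459.48 JPY


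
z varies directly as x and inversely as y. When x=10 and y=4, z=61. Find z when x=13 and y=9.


z = k·x/y
Solve for k using the known point: k = z·y/x = 61×4/10 = 244/10 = 24.4000
Now evaluate at x=13, y=9:
z = k × 13 / 9 = (244 × 13) / (10 × 9) = 3172/90
≈ 35.2444

35.2444


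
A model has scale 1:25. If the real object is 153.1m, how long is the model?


Model size = real / scale
= 153.1 / 25
= 6.1240 m

6.1240 m


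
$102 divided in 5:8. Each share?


Total parts = 5 + 8 = 13
Part 1: 102 × 5/13 = 39.23
Part 2: 102 × 8/13 = 62.77
= Part 1: $39.23, Part 2: $62.77

Part 1: $39.23, Part 2: $62.77


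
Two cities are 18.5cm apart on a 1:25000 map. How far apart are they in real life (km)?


Real distance = map distance × scale
= 18.5cm × 25000
= 462500 cm = 4625.0 m
= 4.625 km

4.625 km


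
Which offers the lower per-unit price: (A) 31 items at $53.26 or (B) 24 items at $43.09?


Deal A: $53.26/31 = $1.7181/unit
Deal B: $43.09/24 = $1.7954/unit
A is cheaper per unit
= Deal A

Deal A


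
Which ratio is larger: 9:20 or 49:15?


9/20 = 0.4500
49/15 = 3.2667
0.4500 < 3.2667, so 9:20 is less
= 49:15

49:15


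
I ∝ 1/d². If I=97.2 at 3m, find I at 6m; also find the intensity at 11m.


I₁d₁² = I₂d₂²
I at 6m = 97.2 × (3/6)² = 97.2 × 9/36 = 874.8/36 = 24.3000
I at 11m = 97.2 × (3/11)² = 97.2 × 9/121 = 874.8/121 ≈ 7.2298
= 24.3000 and 7.2298

24.3000 and 7.2298


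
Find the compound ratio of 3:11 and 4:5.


Compound ratio = (3×4) : (11×5)
= 12:55
GCD = 1
= 12:55

12:55


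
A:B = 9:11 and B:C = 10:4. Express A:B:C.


Match B: multiply A:B by 10 → 90:110
Multiply B:C by 11 → 110:44
Combined: 90:110:44
GCD = 2
= 45:55:22

45:55:22


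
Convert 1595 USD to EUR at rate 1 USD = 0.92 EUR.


Amount × rate = 1595 × 0.92
= 1467.40 EUR

1467.40 EUR


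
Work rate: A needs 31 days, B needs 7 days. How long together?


Rate of A = 1/31 per day
Rate of B = 1/7 per day
Combined rate = 1/31 + 1/7 = 38/217 ≈ 0.1751 per day
Days = 1 / combined rate = 217/38
≈ 5.71 days

5.71 days


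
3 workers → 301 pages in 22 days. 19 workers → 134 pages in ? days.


Days ∝ work / workers, so d₂ = d₁ × (m₁/m₂) × (w₂/w₁)
Workers factor (inverse): 3/19 ≈ 0.1579
Work factor (direct): 134/301 ≈ 0.4452
d₂ = 22 × 3/19 × 134/301 = (22 × 3 × 134) / (19 × 301) = 8844/5719
≈ 1.55 days

1.55 days


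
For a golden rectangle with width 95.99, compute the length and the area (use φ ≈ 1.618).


φ = (1 + √5) / 2 ≈ 1.618
Length = width × φ = 95.99 × 1.618 = 155.31182
≈ 155.31
Area = width × length = 95.99 × 155.31182 = 14908.3816018 ≈ 14908.38
= Length: 155.31, Area: 14908.38

Length: 155.31, Area: 14908.38


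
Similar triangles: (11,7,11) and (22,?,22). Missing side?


Scale factor = 22/11 = 2
Missing side = 7 × 2
= 14.0

14.0


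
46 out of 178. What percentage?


Percentage = (part / whole) × 100
= (46 / 178) × 100
≈ 25.84%

25.84%


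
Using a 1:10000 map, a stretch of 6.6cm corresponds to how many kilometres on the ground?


Real distance = map distance × scale
= 6.6cm × 10000
= 66000 cm = 660.0 m
= 0.660 km

0.660 km


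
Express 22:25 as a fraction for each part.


Total parts = 22 + 25 = 47
First part: 22/47 = 22/47
Second part: 25/47 = 25/47
= 22/47 and 25/47

22/47 and 25/47


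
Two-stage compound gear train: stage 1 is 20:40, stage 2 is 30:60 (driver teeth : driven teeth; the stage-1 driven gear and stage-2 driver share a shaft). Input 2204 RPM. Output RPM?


Stage 1: RPM_B = RPM_A × t_A/t_B = 2204 × 20/40 = 44080/40 = 1102.00
B and C share a shaft → RPM_C = RPM_B
Stage 2: RPM_D = RPM_C × t_C/t_D = RPM_A × (t_A×t_C)/(t_B×t_D)
Overall ratio = (20×30)/(40×60) = 600/2400
RPM_D = 2204 × 600/2400 = 1322400/2400
= 551.00 RPM

551.00 RPM


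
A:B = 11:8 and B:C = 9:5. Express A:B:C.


Match B: multiply A:B by 9 → 99:72
Multiply B:C by 8 → 72:40
Combined: 99:72:40
GCD = 1
= 99:72:40

99:72:40


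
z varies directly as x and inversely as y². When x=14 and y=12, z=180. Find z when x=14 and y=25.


z = k·x/y²
Solve for k using the known point: k = z·y²/x = 180×144/14 = 25920/14 ≈ 1851.4286
Now evaluate at x=14, y=25:
z = k × 14 / 625 = (25920 × 14) / (14 × 625) = 362880/8750
= 41.4720

41.4720


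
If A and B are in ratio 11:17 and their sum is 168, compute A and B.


Let A = 11k, B = 17k.
11k + 17k = 168
28k = 168 → k = 168/28 = 6
A = 11×6 = 66, B = 17×6 = 102
= A = 66, B = 102

A = 66, B = 102


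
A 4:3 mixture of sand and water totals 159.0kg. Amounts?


Total parts = 4 + 3 = 7
sand: 159.0 × 4/7 = 90.9kg
water: 159.0 × 3/7 = 68.1kg
= 90.9kg and 68.1kg

90.9kg and 68.1kg


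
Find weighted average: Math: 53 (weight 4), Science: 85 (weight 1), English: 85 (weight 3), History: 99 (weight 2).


Numerator = 53×4 + 85×1 + 85×3 + 99×2
= 212 + 85 + 255 + 198
= 750
Total weight = 10
Weighted avg = 750/10
= 75.00

75.00


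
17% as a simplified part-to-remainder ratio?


17% means 17 parts out of 100; remainder = 83
Part : remainder = 17:83
GCD = 1
= 17:83

17:83


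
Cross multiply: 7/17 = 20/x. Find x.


Cross multiply: 7 × x = 17 × 20
7x = 340
x = 340 / 7
= 48.57

48.57


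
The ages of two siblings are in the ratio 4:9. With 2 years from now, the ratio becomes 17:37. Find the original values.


Let A = 4k, B = 9k.
(4k + 2) / (9k + 2) = 17/37
Cross-multiply: 37(4k + 2) = 17(9k + 2)
148k + 74 = 153k + 34
148k - 153k = 34 - 74
-5k = -40
k = -40/-5 = 8
A = 4×8 = 32, B = 9×8 = 72
= A = 32, B = 72

A = 32, B = 72


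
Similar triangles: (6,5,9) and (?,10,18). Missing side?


Scale factor = 10/5 = 2
Missing side = 6 × 2
= 12.0

12.0


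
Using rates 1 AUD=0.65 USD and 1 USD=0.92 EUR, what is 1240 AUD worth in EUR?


Step 1: 1240 AUD × 0.65 = 806.00 USD
Step 2: 806.00 USD × 0.92 = 741.52 EUR
Implied rate AUD→EUR = 0.65 × 0.92 = 0.5980
= 741.52 EUR

741.52 EUR


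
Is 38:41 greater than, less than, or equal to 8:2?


38/41 = 0.9268
8/2 = 4.0000
0.9268 < 4.0000, so 38:41 is less
= less than

less than


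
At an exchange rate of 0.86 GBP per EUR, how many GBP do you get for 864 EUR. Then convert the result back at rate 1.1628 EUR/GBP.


Amount × rate = 864 × 0.86 = 743.04 GBP
Round-trip: 743.04 × 1.1628 = 864.01 EUR
= 743.04 GBP, then 864.01 EUR

743.04 GBP, then 864.01 EUR


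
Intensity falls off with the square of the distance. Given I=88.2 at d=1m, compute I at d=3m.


I₁d₁² = I₂d₂²
I₂ = I₁ × (d₁/d₂)²
= 88.2 × (1/3)²
= 88.2 × 1/9
= 88.2/9
= 9.8000

9.8000


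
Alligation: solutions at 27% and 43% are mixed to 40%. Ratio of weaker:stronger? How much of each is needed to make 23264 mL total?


Let x parts of 27% mix with y parts of 43%.
27x + 43y = 40(x + y)
27x + 43y = 40x + 40y
x(27 - 40) = y(40 - 43)
x/y = (43 - 40)/(40 - 27) = 3/13
Simplify: 3:13
Total parts = 16; one part = 23264/16 = 1454.00 mL
27% solution: 3×1454.00 = 4362.00 mL
43% solution: 13×1454.00 = 18902.00 mL
= ratio 3:13; 4362.00 mL and 18902.00 mL

ratio 3:13; 4362.00 mL and 18902.00 mL


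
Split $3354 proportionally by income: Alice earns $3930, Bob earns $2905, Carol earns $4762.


Total income = 3930 + 2905 + 4762 = $11597
Alice: $3354 × 3930/11597 = $1136.61
Bob: $3354 × 2905/11597 = $840.16
Carol: $3354 × 4762/11597 = $1377.23
= Alice: $1136.61, Bob: $840.16, Carol: $1377.23

Alice: $1136.61, Bob: $840.16, Carol: $1377.23


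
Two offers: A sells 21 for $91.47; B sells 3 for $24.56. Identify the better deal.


Deal A: $91.47/21 = $4.3557/unit
Deal B: $24.56/3 = $8.1867/unit
A is cheaper per unit
= Deal A

Deal A


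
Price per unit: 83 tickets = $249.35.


Unit rate = total / quantity
= 249.35 / 83
= $3.00 per unit

$3.00 per unit


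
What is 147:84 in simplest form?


GCD(147, 84) = 21
147/21 : 84/21
= 7:4

7:4


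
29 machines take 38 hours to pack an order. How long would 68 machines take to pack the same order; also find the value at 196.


Inverse proportion: x × y = constant
k = 29 × 38 = 1102
At x=68: k/68 = 16.21
At x=196: k/196 = 5.62
= 16.21 and 5.62

16.21 and 5.62


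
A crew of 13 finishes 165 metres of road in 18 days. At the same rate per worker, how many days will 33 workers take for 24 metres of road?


Days ∝ work / workers, so d₂ = d₁ × (m₁/m₂) × (w₂/w₁)
Workers factor (inverse): 13/33 ≈ 0.3939
Work factor (direct): 24/165 ≈ 0.1455
d₂ = 18 × 13/33 × 24/165 = (18 × 13 × 24) / (33 × 165) = 5616/5445
≈ 1.03 days

1.03 days


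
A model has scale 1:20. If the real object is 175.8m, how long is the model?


Model size = real / scale
= 175.8 / 20
= 8.7900 m

8.7900 m


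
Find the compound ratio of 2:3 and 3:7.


Compound ratio = (2×3) : (3×7)
= 6:21
GCD = 3
= 2:7

2:7


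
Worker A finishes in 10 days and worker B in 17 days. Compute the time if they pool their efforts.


Rate of A = 1/10 per day
Rate of B = 1/17 per day
Combined rate = 1/10 + 1/17 = 27/170 ≈ 0.1588 per day
Days = 1 / combined rate = 170/27
≈ 6.30 days

6.30 days


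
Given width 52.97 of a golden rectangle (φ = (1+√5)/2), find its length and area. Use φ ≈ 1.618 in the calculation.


φ = (1 + √5) / 2 ≈ 1.618
Length = width × φ = 52.97 × 1.618 = 85.70546
≈ 85.71
Area = width × length = 52.97 × 85.70546 = 4539.8182162 ≈ 4539.82
= Length: 85.71, Area: 4539.82

Length: 85.71, Area: 4539.82


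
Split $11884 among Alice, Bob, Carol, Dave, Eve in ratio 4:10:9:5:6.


Total parts = 4 + 10 + 9 + 5 + 6 = 34
Alice: 11884 × 4/34 = 1398.12
Bob: 11884 × 10/34 = 3495.29
Carol: 11884 × 9/34 = 3145.76
Dave: 11884 × 5/34 = 1747.65
Eve: 11884 × 6/34 = 2097.18
= Alice: $1398.12, Bob: $3495.29, Carol: $3145.76, Dave: $1747.65, Eve: $2097.18

Alice: $1398.12, Bob: $3495.29, Carol: $3145.76, Dave: $1747.65, Eve: $2097.18


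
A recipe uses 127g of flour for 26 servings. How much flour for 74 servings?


Direct proportion: y/x = constant
k = 127/26 ≈ 4.8846
y₂ = k × 74 = 127 × 74 / 26 = 9398/26
≈ 361.46

361.46


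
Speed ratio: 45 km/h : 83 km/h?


Ratio = 45:83
GCD = 1
Simplified = 45:83
Time ratio (same distance) = 83:45
Speed ratio = 45:83

45:83


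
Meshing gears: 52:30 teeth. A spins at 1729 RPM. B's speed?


Gear ratio = 52:30 = 26:15
RPM_B = RPM_A × (teeth_A / teeth_B)
= 1729 × (52/30)
= 2996.9 RPM

2996.9 RPM


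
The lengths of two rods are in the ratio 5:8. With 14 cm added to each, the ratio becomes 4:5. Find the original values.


Let A = 5k, B = 8k.
(5k + 14) / (8k + 14) = 4/5
Cross-multiply: 5(5k + 14) = 4(8k + 14)
25k + 70 = 32k + 56
25k - 32k = 56 - 70
-7k = -14
k = -14/-7 = 2
A = 5×2 = 10, B = 8×2 = 16
= A = 10, B = 16

A = 10, B = 16


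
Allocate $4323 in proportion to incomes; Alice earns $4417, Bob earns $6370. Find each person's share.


Total income = 4417 + 6370 = $10787
Alice: $4323 × 4417/10787 = $1770.16
Bob: $4323 × 6370/10787 = $2552.84
= Alice: $1770.16, Bob: $2552.84

Alice: $1770.16, Bob: $2552.84


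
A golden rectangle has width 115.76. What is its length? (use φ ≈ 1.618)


φ = (1 + √5) / 2 ≈ 1.618
Length = width × φ = 115.76 × 1.618 = 187.29968
≈ 187.30

187.30


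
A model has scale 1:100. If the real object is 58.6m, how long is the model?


Model size = real / scale
= 58.6 / 100
= 0.5860 m

0.5860 m


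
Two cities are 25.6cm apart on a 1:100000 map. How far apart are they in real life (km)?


Real distance = map distance × scale
= 25.6cm × 100000
= 2560000 cm = 25600.0 m
= 25.600 km

25.600 km


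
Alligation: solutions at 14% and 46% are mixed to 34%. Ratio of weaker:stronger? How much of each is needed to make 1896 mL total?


Let x parts of 14% mix with y parts of 46%.
14x + 46y = 34(x + y)
14x + 46y = 34x + 34y
x(14 - 34) = y(34 - 46)
x/y = (46 - 34)/(34 - 14) = 12/20
Simplify: 3:5
Total parts = 8; one part = 1896/8 = 237.00 mL
14% solution: 3×237.00 = 711.00 mL
46% solution: 5×237.00 = 1185.00 mL
= ratio 3:5; 711.00 mL and 1185.00 mL

ratio 3:5; 711.00 mL and 1185.00 mL


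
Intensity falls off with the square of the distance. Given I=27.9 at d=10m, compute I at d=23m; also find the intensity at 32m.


I₁d₁² = I₂d₂²
I at 23m = 27.9 × (10/23)² = 27.9 × 100/529 = 2790/529 ≈ 5.2741
I at 32m = 27.9 × (10/32)² = 27.9 × 100/1024 = 2790/1024 ≈ 2.7246
= 5.2741 and 2.7246

5.2741 and 2.7246


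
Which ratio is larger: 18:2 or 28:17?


18/2 = 9.0000
28/17 = 1.6471
9.0000 > 1.6471, so 18:2 is greater
= 18:2

18:2


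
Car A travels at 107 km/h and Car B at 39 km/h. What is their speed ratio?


Ratio = 107:39
GCD = 1
Simplified = 107:39
Time ratio (same distance) = 39:107
Speed ratio = 107:39

107:39


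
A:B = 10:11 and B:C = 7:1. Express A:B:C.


Match B: multiply A:B by 7 → 70:77
Multiply B:C by 11 → 77:11
Combined: 70:77:11
GCD = 1
= 70:77:11

70:77:11


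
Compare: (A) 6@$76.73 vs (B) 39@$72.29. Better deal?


Deal A: $76.73/6 = $12.7883/unit
Deal B: $72.29/39 = $1.8536/unit
B is cheaper per unit
= Deal B

Deal B


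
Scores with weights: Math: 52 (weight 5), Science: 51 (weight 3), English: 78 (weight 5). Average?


Numerator = 52×5 + 51×3 + 78×5
= 260 + 153 + 390
= 803
Total weight = 13
Weighted avg = 803/13
= 61.77

61.77


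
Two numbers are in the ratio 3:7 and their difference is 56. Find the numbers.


Let A = 3k, B = 7k.
7k - 3k = 56
4k = 56 → k = 56/4 = 14
A = 3×14 = 42, B = 7×14 = 98
= A = 42, B = 98

A = 42, B = 98


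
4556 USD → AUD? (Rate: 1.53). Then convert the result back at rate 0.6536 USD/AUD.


Amount × rate = 4556 × 1.53 = 6970.68 AUD
Round-trip: 6970.68 × 0.6536 = 4556.04 USD
= 6970.68 AUD, then 4556.04 USD

6970.68 AUD, then 4556.04 USD


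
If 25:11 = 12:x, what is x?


Cross multiply: 25 × x = 11 × 12
25x = 132
x = 132 / 25
= 5.28

5.28


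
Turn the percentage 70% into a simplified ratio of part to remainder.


70% means 70 parts out of 100; remainder = 30
Part : remainder = 70:30
GCD = 10
= 7:3

7:3


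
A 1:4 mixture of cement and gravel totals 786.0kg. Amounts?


Total parts = 1 + 4 = 5
cement: 786.0 × 1/5 = 157.2kg
gravel: 786.0 × 4/5 = 628.8kg
= 157.2kg and 628.8kg

157.2kg and 628.8kg


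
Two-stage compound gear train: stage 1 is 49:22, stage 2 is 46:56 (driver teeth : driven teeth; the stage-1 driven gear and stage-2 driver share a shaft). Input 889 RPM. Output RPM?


Stage 1: RPM_B = RPM_A × t_A/t_B = 889 × 49/22 = 43561/22 ≈ 1980.05
B and C share a shaft → RPM_C = RPM_B
Stage 2: RPM_D = RPM_C × t_C/t_D = RPM_A × (t_A×t_C)/(t_B×t_D)
Overall ratio = (49×46)/(22×56) = 2254/1232
RPM_D = 889 × 2254/1232 = 2003806/1232
≈ 1626.47 RPM

1626.47 RPM


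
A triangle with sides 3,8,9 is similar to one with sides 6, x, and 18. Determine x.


Scale factor = 6/3 = 2
Missing side = 8 × 2
= 16.0

16.0


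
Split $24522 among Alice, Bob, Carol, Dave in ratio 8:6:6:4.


Total parts = 8 + 6 + 6 + 4 = 24
Alice: 24522 × 8/24 = 8174.00
Bob: 24522 × 6/24 = 6130.50
Carol: 24522 × 6/24 = 6130.50
Dave: 24522 × 4/24 = 4087.00
= Alice: $8174.00, Bob: $6130.50, Carol: $6130.50, Dave: $4087.00

Alice: $8174.00, Bob: $6130.50, Carol: $6130.50, Dave: $4087.00


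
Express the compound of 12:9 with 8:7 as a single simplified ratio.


Compound ratio = (12×8) : (9×7)
= 96:63
GCD = 3
= 32:21

32:21


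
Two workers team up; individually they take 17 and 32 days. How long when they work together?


Rate of A = 1/17 per day
Rate of B = 1/32 per day
Combined rate = 1/17 + 1/32 = 49/544 ≈ 0.0901 per day
Days = 1 / combined rate = 544/49
≈ 11.10 days

11.10 days


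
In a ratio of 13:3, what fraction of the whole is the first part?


Total parts = 13 + 3 = 16
First part: 13/16 = 13/16
= 13/16

13/16


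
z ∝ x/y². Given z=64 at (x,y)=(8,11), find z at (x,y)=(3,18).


z = k·x/y²
Solve for k using the known point: k = z·y²/x = 64×121/8 = 7744/8 = 968.0000
Now evaluate at x=3, y=18:
z = k × 3 / 324 = (7744 × 3) / (8 × 324) = 23232/2592
≈ 8.9630

8.9630


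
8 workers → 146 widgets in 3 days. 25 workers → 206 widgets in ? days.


Days ∝ work / workers, so d₂ = d₁ × (m₁/m₂) × (w₂/w₁)
Workers factor (inverse): 8/25 = 0.3200
Work factor (direct): 206/146 ≈ 1.4110
d₂ = 3 × 8/25 × 206/146 = (3 × 8 × 206) / (25 × 146) = 4944/3650
≈ 1.35 days

1.35 days


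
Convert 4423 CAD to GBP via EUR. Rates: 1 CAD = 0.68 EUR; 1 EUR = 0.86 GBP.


Step 1: 4423 CAD × 0.68 = 3007.64 EUR
Step 2: 3007.64 EUR × 0.86 = 2586.57 GBP
Implied rate CAD→GBP = 0.68 × 0.86 = 0.5848
= 2586.57 GBP

2586.57 GBP


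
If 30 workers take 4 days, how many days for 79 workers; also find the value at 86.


Inverse proportion: x × y = constant
k = 30 × 4 = 120
At x=79: k/79 = 1.52
At x=86: k/86 = 1.40
= 1.52 and 1.40

1.52 and 1.40


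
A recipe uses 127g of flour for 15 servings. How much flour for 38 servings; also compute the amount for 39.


Direct proportion: y/x = constant
k = 127/15 ≈ 8.4667
y at x=38: k × 38 = 127 × 38 / 15 = 4826/15 ≈ 321.73
y at x=39: k × 39 = 127 × 39 / 15 = 4953/15 = 330.20
= 321.73 and 330.20

321.73 and 330.20


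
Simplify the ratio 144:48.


GCD(144, 48) = 48
144/48 : 48/48
= 3:1

3:1


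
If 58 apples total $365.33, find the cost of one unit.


Unit rate = total / quantity
= 365.33 / 58
= $6.30 per unit

$6.30 per unit


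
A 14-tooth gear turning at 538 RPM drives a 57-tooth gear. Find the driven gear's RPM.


Gear ratio = 14:57 = 14:57
RPM_B = RPM_A × (teeth_A / teeth_B)
= 538 × (14/57)
= 132.1 RPM

132.1 RPM


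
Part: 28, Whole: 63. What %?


Percentage = (part / whole) × 100
= (28 / 63) × 100
≈ 44.44%

44.44%


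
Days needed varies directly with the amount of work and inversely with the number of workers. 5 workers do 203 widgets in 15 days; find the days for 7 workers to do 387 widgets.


Days ∝ work / workers, so d₂ = d₁ × (m₁/m₂) × (w₂/w₁)
Workers factor (inverse): 5/7 ≈ 0.7143
Work factor (direct): 387/203 ≈ 1.9064
d₂ = 15 × 5/7 × 387/203 = (15 × 5 × 387) / (7 × 203) = 29025/1421
≈ 20.43 days

20.43 days


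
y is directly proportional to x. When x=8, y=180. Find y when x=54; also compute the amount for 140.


Direct proportion: y/x = constant
k = 180/8 = 22.5000
y at x=54: k × 54 = 180 × 54 / 8 = 9720/8 = 1215.00
y at x=140: k × 140 = 180 × 140 / 8 = 25200/8 = 3150.00
= 1215.00 and 3150.00

1215.00 and 3150.00


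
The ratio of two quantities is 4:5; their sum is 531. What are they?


Let A = 4k, B = 5k.
4k + 5k = 531
9k = 531 → k = 531/9 = 59
A = 4×59 = 236, B = 5×59 = 295
= A = 236, B = 295

A = 236, B = 295


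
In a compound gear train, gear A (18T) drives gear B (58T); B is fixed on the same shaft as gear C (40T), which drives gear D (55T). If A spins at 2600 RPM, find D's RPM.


Stage 1: RPM_B = RPM_A × t_A/t_B = 2600 × 18/58 = 46800/58 ≈ 806.90
B and C share a shaft → RPM_C = RPM_B
Stage 2: RPM_D = RPM_C × t_C/t_D = RPM_A × (t_A×t_C)/(t_B×t_D)
Overall ratio = (18×40)/(58×55) = 720/3190
RPM_D = 2600 × 720/3190 = 1872000/3190
≈ 586.83 RPM

586.83 RPM


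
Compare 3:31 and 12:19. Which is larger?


3/31 = 0.0968
12/19 = 0.6316
0.0968 < 0.6316, so 3:31 is less
= 12:19

12:19


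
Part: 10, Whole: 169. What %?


Percentage = (part / whole) × 100
= (10 / 169) × 100
≈ 5.92%

5.92%


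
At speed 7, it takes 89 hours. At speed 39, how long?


Inverse proportion: x × y = constant
k = 7 × 89 = 623
y₂ = k / 39 = 623 / 39
= 15.97

15.97


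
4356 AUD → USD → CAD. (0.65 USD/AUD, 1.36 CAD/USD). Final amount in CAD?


Step 1: 4356 AUD × 0.65 = 2831.40 USD
Step 2: 2831.40 USD × 1.36 = 3850.70 CAD
Implied rate AUD→CAD = 0.65 × 1.36 = 0.8840
= 3850.70 CAD

3850.70 CAD


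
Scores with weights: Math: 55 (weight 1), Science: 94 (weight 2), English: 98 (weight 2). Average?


Numerator = 55×1 + 94×2 + 98×2
= 55 + 188 + 196
= 439
Total weight = 5
Weighted avg = 439/5
= 87.80

87.80


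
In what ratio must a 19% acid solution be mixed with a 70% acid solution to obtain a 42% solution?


Let x parts of 19% mix with y parts of 70%.
19x + 70y = 42(x + y)
19x + 70y = 42x + 42y
x(19 - 42) = y(42 - 70)
x/y = (70 - 42)/(42 - 19) = 28/23
Simplify: 28:23
= 28:23

28:23


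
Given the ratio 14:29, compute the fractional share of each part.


Total parts = 14 + 29 = 43
First part: 14/43 = 14/43
Second part: 29/43 = 29/43
= 14/43 and 29/43

14/43 and 29/43


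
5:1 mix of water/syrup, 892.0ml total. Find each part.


Total parts = 5 + 1 = 6
water: 892.0 × 5/6 = 743.3ml
syrup: 892.0 × 1/6 = 148.7ml
= 743.3ml and 148.7ml

743.3ml and 148.7ml


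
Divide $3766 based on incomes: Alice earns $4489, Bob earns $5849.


Total income = 4489 + 5849 = $10338
Alice: $3766 × 4489/10338 = $1635.28
Bob: $3766 × 5849/10338 = $2130.72
= Alice: $1635.28, Bob: $2130.72

Alice: $1635.28, Bob: $2130.72


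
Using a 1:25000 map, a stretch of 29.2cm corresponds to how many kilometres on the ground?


Real distance = map distance × scale
= 29.2cm × 25000
= 730000 cm = 7300.0 m
= 7.300 km

7.300 km


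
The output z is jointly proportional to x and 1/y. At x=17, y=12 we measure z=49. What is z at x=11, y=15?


z = k·x/y
Solve for k using the known point: k = z·y/x = 49×12/17 = 588/17 ≈ 34.5882
Now evaluate at x=11, y=15:
z = k × 11 / 15 = (588 × 11) / (17 × 15) = 6468/255
≈ 25.3647

25.3647


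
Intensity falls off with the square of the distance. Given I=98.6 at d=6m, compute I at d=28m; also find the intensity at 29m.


I₁d₁² = I₂d₂²
I at 28m = 98.6 × (6/28)² = 98.6 × 36/784 = 3549.6/784 ≈ 4.5276
I at 29m = 98.6 × (6/29)² = 98.6 × 36/841 = 3549.6/841 ≈ 4.2207
= 4.5276 and 4.2207

4.5276 and 4.2207


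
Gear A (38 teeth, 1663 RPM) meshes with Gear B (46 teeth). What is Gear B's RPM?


Gear ratio = 38:46 = 19:23
RPM_B = RPM_A × (teeth_A / teeth_B)
= 1663 × (38/46)
= 1373.8 RPM

1373.8 RPM


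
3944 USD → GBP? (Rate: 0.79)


Amount × rate = 3944 × 0.79
= 3115.76 GBP

3115.76 GBP


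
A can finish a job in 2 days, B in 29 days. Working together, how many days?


Rate of A = 1/2 per day
Rate of B = 1/29 per day
Combined rate = 1/2 + 1/29 = 31/58 ≈ 0.5345 per day
Days = 1 / combined rate = 58/31
≈ 1.87 days

1.87 days


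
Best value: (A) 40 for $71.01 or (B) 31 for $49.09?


Deal A: $71.01/40 = $1.7753/unit
Deal B: $49.09/31 = $1.5835/unit
B is cheaper per unit
= Deal B

Deal B


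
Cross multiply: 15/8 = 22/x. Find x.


Cross multiply: 15 × x = 8 × 22
15x = 176
x = 176 / 15
= 11.73

11.73


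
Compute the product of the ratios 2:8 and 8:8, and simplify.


Compound ratio = (2×8) : (8×8)
= 16:64
GCD = 16
= 1:4

1:4


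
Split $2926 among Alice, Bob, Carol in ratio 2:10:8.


Total parts = 2 + 10 + 8 = 20
Alice: 2926 × 2/20 = 292.60
Bob: 2926 × 10/20 = 1463.00
Carol: 2926 × 8/20 = 1170.40
= Alice: $292.60, Bob: $1463.00, Carol: $1170.40

Alice: $292.60, Bob: $1463.00, Carol: $1170.40


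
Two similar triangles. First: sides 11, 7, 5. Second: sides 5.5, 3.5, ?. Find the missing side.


Scale factor = 5.5/11 = 0.5
Missing side = 5 × 0.5
= 2.5

2.5


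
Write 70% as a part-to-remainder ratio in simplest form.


70% means 70 parts out of 100; remainder = 30
Part : remainder = 70:30
GCD = 10
= 7:3

7:3


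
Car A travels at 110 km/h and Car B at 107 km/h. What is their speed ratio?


Ratio = 110:107
GCD = 1
Simplified = 110:107
Time ratio (same distance) = 107:110
Speed ratio = 110:107

110:107


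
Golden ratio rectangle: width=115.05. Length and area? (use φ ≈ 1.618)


φ = (1 + √5) / 2 ≈ 1.618
Length = width × φ = 115.05 × 1.618 = 186.1509
≈ 186.15
Area = width × length = 115.05 × 186.1509 = 21416.661045 ≈ 21416.66
= Length: 186.15, Area: 21416.66

Length: 186.15, Area: 21416.66


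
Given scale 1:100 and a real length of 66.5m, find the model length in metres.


Model size = real / scale
= 66.5 / 100
= 0.6650 m

0.6650 m


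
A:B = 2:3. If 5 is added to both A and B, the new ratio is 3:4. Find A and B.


Let A = 2k, B = 3k.
(2k + 5) / (3k + 5) = 3/4
Cross-multiply: 4(2k + 5) = 3(3k + 5)
8k + 20 = 9k + 15
8k - 9k = 15 - 20
-1k = -5
k = -5/-1 = 5
A = 2×5 = 10, B = 3×5 = 15
= A = 10, B = 15

A = 10, B = 15


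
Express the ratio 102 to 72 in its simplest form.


GCD(102, 72) = 6
102/6 : 72/6
= 17:12

17:12


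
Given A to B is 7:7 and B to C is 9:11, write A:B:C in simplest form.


Match B: multiply A:B by 9 → 63:63
Multiply B:C by 7 → 63:77
Combined: 63:63:77
GCD = 7
= 9:9:11

9:9:11


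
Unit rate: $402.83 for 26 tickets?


Unit rate = total / quantity
= 402.83 / 26
= $15.49 per unit

$15.49 per unit


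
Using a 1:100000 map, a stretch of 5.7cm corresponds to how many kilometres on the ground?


Real distance = map distance × scale
= 5.7cm × 100000
= 570000 cm = 5700.0 m
= 5.700 km

5.700 km


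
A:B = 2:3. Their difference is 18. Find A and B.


Let A = 2k, B = 3k.
3k - 2k = 18
1k = 18 → k = 18/1 = 18
A = 2×18 = 36, B = 3×18 = 54
= A = 36, B = 54

A = 36, B = 54


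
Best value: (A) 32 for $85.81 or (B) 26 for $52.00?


Deal A: $85.81/32 = $2.6816/unit
Deal B: $52.00/26 = $2.0000/unit
B is cheaper per unit
= Deal B

Deal B


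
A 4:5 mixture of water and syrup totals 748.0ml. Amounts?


Total parts = 4 + 5 = 9
water: 748.0 × 4/9 = 332.4ml
syrup: 748.0 × 5/9 = 415.6ml
= 332.4ml and 415.6ml

332.4ml and 415.6ml


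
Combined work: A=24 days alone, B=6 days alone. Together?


Rate of A = 1/24 per day
Rate of B = 1/6 per day
Combined rate = 1/24 + 1/6 = 30/144 ≈ 0.2083 per day
Days = 1 / combined rate = 144/30
= 4.80 days

4.80 days


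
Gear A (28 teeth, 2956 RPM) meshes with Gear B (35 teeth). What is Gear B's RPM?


Gear ratio = 28:35 = 4:5
RPM_B = RPM_A × (teeth_A / teeth_B)
= 2956 × (28/35)
= 2364.8 RPM

2364.8 RPM


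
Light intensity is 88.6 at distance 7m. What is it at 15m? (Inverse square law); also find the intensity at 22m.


I₁d₁² = I₂d₂²
I at 15m = 88.6 × (7/15)² = 88.6 × 49/225 = 4341.4/225 ≈ 19.2951
I at 22m = 88.6 × (7/22)² = 88.6 × 49/484 = 4341.4/484 ≈ 8.9698
= 19.2951 and 8.9698

19.2951 and 8.9698


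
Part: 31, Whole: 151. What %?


Percentage = (part / whole) × 100
= (31 / 151) × 100
≈ 20.53%

20.53%


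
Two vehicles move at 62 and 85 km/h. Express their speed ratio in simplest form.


Ratio = 62:85
GCD = 1
Simplified = 62:85
Time ratio (same distance) = 85:62
Speed ratio = 62:85

62:85


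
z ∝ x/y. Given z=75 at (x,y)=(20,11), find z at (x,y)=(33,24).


z = k·x/y
Solve for k using the known point: k = z·y/x = 75×11/20 = 825/20 = 41.2500
Now evaluate at x=33, y=24:
z = k × 33 / 24 = (825 × 33) / (20 × 24) = 27225/480
≈ 56.7188

56.7188


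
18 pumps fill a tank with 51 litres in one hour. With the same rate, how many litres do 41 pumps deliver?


Direct proportion: y/x = constant
k = 51/18 ≈ 2.8333
y₂ = k × 41 = 51 × 41 / 18 = 2091/18
≈ 116.17

116.17


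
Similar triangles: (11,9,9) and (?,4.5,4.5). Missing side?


Scale factor = 4.5/9 = 0.5
Missing side = 11 × 0.5
= 5.5

5.5


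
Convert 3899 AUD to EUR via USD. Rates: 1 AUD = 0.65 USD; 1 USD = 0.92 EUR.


Step 1: 3899 AUD × 0.65 = 2534.35 USD
Step 2: 2534.35 USD × 0.92 = 2331.60 EUR
Implied rate AUD→EUR = 0.65 × 0.92 = 0.5980
= 2331.60 EUR

2331.60 EUR


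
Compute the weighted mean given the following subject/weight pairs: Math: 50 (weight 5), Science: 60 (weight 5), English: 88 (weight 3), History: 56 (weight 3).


Numerator = 50×5 + 60×5 + 88×3 + 56×3
= 250 + 300 + 264 + 168
= 982
Total weight = 16
Weighted avg = 982/16
= 61.38

61.38


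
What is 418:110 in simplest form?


GCD(418, 110) = 22
418/22 : 110/22
= 19:5

19:5


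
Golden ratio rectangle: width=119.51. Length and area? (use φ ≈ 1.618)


φ = (1 + √5) / 2 ≈ 1.618
Length = width × φ = 119.51 × 1.618 = 193.36718
≈ 193.37
Area = width × length = 119.51 × 193.36718 = 23109.3116818 ≈ 23109.31
= Length: 193.37, Area: 23109.31

Length: 193.37, Area: 23109.31


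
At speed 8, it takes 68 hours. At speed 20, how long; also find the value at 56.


Inverse proportion: x × y = constant
k = 8 × 68 = 544
At x=20: k/20 = 27.20
At x=56: k/56 = 9.71
= 27.20 and 9.71

27.20 and 9.71


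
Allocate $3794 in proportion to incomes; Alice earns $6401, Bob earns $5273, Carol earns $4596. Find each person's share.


Total income = 6401 + 5273 + 4596 = $16270
Alice: $3794 × 6401/16270 = $1492.65
Bob: $3794 × 5273/16270 = $1229.61
Carol: $3794 × 4596/16270 = $1071.74
= Alice: $1492.65, Bob: $1229.61, Carol: $1071.74

Alice: $1492.65, Bob: $1229.61, Carol: $1071.74


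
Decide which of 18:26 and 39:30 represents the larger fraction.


18/26 = 0.6923
39/30 = 1.3000
0.6923 < 1.3000, so 18:26 is less
= 39:30

39:30


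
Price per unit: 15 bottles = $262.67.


Unit rate = total / quantity
= 262.67 / 15
= $17.51 per unit

$17.51 per unit


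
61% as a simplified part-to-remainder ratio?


61% means 61 parts out of 100; remainder = 39
Part : remainder = 61:39
GCD = 1
= 61:39

61:39


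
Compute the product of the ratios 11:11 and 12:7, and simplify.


Compound ratio = (11×12) : (11×7)
= 132:77
GCD = 11
= 12:7

12:7


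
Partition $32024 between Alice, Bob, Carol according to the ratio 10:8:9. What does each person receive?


Total parts = 10 + 8 + 9 = 27
Alice: 32024 × 10/27 = 11860.74
Bob: 32024 × 8/27 = 9488.59
Carol: 32024 × 9/27 = 10674.67
= Alice: $11860.74, Bob: $9488.59, Carol: $10674.67

Alice: $11860.74, Bob: $9488.59, Carol: $10674.67


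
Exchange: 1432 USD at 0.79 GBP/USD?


Amount × rate = 1432 × 0.79
= 1131.28 GBP

1131.28 GBP


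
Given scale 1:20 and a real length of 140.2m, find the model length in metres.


Model size = real / scale
= 140.2 / 20
= 7.0100 m

7.0100 m


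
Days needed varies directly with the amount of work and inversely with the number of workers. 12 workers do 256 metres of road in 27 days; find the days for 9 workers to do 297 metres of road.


Days ∝ work / workers, so d₂ = d₁ × (m₁/m₂) × (w₂/w₁)
Workers factor (inverse): 12/9 ≈ 1.3333
Work factor (direct): 297/256 ≈ 1.1602
d₂ = 27 × 12/9 × 297/256 = (27 × 12 × 297) / (9 × 256) = 96228/2304
≈ 41.77 days

41.77 days


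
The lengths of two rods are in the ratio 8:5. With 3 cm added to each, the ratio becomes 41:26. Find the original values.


Let A = 8k, B = 5k.
(8k + 3) / (5k + 3) = 41/26
Cross-multiply: 26(8k + 3) = 41(5k + 3)
208k + 78 = 205k + 123
208k - 205k = 123 - 78
3k = 45
k = 45/3 = 15
A = 8×15 = 120, B = 5×15 = 75
= A = 120, B = 75

A = 120, B = 75


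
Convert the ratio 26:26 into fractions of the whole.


Total parts = 26 + 26 = 52
First part: 26/52 = 1/2
Second part: 26/52 = 1/2
= 1/2 and 1/2

1/2 and 1/2


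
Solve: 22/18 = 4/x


Cross multiply: 22 × x = 18 × 4
22x = 72
x = 72 / 22
= 3.27

3.27
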